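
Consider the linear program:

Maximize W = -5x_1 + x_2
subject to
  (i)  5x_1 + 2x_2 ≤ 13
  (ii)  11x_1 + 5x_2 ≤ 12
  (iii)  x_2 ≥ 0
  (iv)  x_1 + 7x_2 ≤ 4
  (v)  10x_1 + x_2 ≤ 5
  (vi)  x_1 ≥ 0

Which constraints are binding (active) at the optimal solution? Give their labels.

(iv) and (vi)

Vertices and W = -5x_1 + x_2:
  (1/2, 0) → W = -5/2
  (0, 0) → W = 0
  (31/69, 35/69) → W = -40/23
  (0, 4/7) → W = 4/7

The maximum is at (0, 4/7). Substituting into each constraint, equality holds for (iv) and (vi); the remaining constraints have slack.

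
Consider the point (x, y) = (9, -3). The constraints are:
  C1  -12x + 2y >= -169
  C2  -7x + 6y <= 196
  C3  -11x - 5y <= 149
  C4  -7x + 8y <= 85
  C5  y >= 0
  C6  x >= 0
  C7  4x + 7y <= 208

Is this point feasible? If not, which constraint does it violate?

Constraint C5: y = -3, which is not ≥ 0. All other constraints are satisfied.

not feasible — violates C5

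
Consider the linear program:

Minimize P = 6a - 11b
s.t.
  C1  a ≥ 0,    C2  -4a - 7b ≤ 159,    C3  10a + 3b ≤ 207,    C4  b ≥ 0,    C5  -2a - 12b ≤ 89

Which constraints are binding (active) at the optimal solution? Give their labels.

C1 and C3

Corner points and P = 6a - 11b:
  (0, 69) → P = -759
  (0, 0) → P = 0
  (207/10, 0) → P = 621/5

The minimum is at (0, 69). Substituting into each constraint, equality holds for C1 and C3; the remaining constraints have slack.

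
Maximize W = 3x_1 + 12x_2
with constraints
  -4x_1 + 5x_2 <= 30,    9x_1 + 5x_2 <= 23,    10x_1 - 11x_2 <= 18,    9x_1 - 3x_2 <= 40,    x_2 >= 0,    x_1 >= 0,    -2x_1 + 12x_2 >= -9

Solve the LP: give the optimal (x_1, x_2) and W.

Vertices and W = 3x_1 + 12x_2:
  (343/149, 68/149) → W = 1845/149
  (0, 23/5) → W = 276/5
  (9/5, 0) → W = 27/5
  (0, 0) → W = 0

x_1 = 0, x_2 = 23/5, maximum W = 276/5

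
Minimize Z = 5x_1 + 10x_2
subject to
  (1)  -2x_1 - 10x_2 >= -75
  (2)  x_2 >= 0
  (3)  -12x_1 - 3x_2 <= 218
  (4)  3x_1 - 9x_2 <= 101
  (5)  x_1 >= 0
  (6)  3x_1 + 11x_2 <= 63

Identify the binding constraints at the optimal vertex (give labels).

Vertices and Z = 5x_1 + 10x_2:
  (0, 0) → Z = 0
  (21, 0) → Z = 105
  (0, 63/11) → Z = 630/11

The minimum is at (0, 0). Substituting into each constraint, equality holds for (2) and (5); the remaining constraints have slack.

(2) and (5)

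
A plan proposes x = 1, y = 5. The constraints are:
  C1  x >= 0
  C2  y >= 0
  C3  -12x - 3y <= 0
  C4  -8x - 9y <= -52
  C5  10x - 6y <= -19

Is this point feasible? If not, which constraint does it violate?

C1: 1 ≥ 0 ✓
C2: 5 ≥ 0 ✓
C3: -27 ≤ 0 ✓
C4: -53 ≤ -52 ✓
C5: -20 ≤ -19 ✓

feasible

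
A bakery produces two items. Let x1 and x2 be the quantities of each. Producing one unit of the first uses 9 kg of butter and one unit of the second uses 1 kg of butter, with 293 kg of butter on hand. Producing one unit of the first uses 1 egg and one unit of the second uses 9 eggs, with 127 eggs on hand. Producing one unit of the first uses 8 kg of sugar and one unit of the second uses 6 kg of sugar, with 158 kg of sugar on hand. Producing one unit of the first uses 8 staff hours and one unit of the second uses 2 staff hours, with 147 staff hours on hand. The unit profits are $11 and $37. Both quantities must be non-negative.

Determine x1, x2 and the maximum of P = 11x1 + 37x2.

x1 = 10, x2 = 13, maximum P = 591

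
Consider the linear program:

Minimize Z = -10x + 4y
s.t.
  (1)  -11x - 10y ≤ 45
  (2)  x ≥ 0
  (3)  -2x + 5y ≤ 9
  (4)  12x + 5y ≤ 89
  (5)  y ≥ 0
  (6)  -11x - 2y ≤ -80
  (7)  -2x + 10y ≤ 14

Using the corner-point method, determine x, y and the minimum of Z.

Vertices and Z = -10x + 4y:
  (89/12, 0) → Z = -445/6
  (222/31, 19/31) → Z = -2144/31
  (80/11, 0) → Z = -800/11

The optimum lies where 12x + 5y = 89 and y = 0.
Solving simultaneously gives x = 89/12, y = 0.

x = 89/12, y = 0, minimum Z = -445/6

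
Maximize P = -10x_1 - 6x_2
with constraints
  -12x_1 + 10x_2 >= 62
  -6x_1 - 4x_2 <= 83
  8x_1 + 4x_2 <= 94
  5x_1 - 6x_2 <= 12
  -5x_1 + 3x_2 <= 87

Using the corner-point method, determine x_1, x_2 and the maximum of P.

Corner points and P = -10x_1 - 6x_2:
  (-539/54, -52/9) → P = 3631/27
  (173/32, 203/16) → P = -2083/16
  (-597/38, 107/38) → P = 2664/19
  (-3/2, 53/2) → P = -144

At the optimal vertex, -6x_1 - 4x_2 = 83 and -5x_1 + 3x_2 = 87.
Solving simultaneously gives x_1 = -597/38, x_2 = 107/38.

x_1 = -597/38, x_2 = 107/38, maximum P = 2664/19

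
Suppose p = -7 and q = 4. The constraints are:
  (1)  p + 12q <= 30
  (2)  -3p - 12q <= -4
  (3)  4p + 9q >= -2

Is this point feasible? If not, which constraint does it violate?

not feasible — violates (1)

Constraint (1): p + 12q = 41, which is not ≤ 30. All other constraints are satisfied.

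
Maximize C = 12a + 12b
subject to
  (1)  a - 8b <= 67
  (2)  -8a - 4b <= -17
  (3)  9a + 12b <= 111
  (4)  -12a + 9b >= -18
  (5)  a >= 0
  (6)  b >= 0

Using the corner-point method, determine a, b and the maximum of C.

a = 27/5, b = 26/5, maximum C = 636/5

Extreme points and C = 12a + 12b:
  (15/8, 1/2) → C = 57/2
  (0, 17/4) → C = 51
  (27/5, 26/5) → C = 636/5
  (0, 37/4) → C = 111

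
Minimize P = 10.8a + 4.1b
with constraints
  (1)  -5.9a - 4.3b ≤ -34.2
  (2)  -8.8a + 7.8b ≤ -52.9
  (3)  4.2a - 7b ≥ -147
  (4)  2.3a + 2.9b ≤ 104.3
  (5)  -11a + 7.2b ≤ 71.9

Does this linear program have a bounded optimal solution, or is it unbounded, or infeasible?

Vertices and P = 10.8a + 4.1b:
  (49423/8386, -1115/8386) → P = 5291969/83860
  (96695/4346, 79617/4346) → P = 13707357/43460
The feasible region has finitely many vertices and no improving ray; the minimum is 5291969/83860 at (49423/8386, -1115/8386).

bounded optimum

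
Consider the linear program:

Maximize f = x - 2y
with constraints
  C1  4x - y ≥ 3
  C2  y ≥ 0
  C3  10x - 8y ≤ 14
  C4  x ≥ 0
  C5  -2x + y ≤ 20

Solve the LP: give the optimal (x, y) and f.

x = 7/5, y = 0, maximum f = 7/5

Vertices and f = x - 2y:
  (3/4, 0) → f = 3/4
  (23/2, 43) → f = -149/2
  (7/5, 0) → f = 7/5
The feasible region is unbounded (it extends along (1, 2), (4, 5)), but f strictly decreases along every unbounded feasible direction, so there is no improving ray and the maximum is attained at a vertex.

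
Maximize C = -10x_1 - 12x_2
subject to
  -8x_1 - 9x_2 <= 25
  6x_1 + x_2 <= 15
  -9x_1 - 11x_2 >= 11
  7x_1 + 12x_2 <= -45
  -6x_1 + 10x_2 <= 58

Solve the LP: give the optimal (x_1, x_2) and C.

Feasible corners and C = -10x_1 - 12x_2:
  (80/23, -135/23) → C = 820/23
  (35/11, -185/33) → C = 390/11
  (45/13, -75/13) → C = 450/13

The binding constraints are -8x_1 - 9x_2 = 25 and 6x_1 + x_2 = 15.
Solving simultaneously gives x_1 = 80/23, x_2 = -135/23.

x_1 = 80/23, x_2 = -135/23, maximum C = 820/23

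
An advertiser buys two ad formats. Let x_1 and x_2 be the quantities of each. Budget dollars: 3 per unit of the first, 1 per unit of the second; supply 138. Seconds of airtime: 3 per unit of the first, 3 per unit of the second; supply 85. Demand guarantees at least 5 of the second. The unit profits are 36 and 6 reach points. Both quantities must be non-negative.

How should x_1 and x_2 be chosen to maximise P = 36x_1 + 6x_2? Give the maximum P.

Vertices and P = 36x_1 + 6x_2:
  (0, 85/3) → P = 170
  (0, 5) → P = 30
  (70/3, 5) → P = 870

x_1 = 70/3, x_2 = 5, maximum P = 870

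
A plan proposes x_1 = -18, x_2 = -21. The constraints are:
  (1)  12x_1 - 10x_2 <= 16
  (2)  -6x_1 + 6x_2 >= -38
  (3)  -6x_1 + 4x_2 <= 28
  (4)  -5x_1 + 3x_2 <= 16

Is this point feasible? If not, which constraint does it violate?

not feasible — violates (4)

Constraint (4): -5x_1 + 3x_2 = 27, which is not ≤ 16. All other constraints are satisfied.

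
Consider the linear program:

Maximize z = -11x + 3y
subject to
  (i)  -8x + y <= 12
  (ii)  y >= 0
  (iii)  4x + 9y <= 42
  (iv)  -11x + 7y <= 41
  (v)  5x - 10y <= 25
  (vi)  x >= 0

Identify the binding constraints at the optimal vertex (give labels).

(iii) and (vi)

Vertices and z = -11x + 3y:
  (5, 0) → z = -55
  (0, 0) → z = 0
  (129/17, 22/17) → z = -1353/17
  (0, 14/3) → z = 14

The maximum is at (0, 14/3). Substituting into each constraint, equality holds for (iii) and (vi); the remaining constraints have slack.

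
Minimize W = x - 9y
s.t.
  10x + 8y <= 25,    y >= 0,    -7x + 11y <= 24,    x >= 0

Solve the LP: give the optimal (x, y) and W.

Vertices and W = x - 9y:
  (5/2, 0) → W = 5/2
  (1/2, 5/2) → W = -22
  (0, 0) → W = 0
  (0, 24/11) → W = -216/11

x = 1/2, y = 5/2, minimum W = -22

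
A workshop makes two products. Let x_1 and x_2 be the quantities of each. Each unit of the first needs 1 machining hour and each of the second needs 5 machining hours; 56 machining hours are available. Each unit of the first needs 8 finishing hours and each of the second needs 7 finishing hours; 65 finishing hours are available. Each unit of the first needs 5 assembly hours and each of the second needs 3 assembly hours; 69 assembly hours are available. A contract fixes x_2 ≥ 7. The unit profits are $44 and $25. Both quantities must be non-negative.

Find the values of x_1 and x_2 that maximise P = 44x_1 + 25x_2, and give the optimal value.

x_1 = 2, x_2 = 7, maximum P = 263

Corner points and P = 44x_1 + 25x_2:
  (0, 65/7) → P = 1625/7
  (0, 7) → P = 175
  (2, 7) → P = 263

At the optimal vertex, 8x_1 + 7x_2 = 65 and x_2 = 7.
Solving simultaneously gives x_1 = 2, x_2 = 7.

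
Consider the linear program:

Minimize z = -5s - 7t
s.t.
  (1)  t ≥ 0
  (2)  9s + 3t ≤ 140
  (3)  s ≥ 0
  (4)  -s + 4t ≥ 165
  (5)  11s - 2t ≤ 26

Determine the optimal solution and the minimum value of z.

s = 0, t = 140/3, minimum z = -980/3

Feasible corners and z = -5s - 7t:
  (0, 140/3) → z = -980/3
  (5/3, 125/3) → z = -300
  (0, 165/4) → z = -1155/4

The binding constraints are 9s + 3t = 140 and s = 0.
Solving simultaneously gives s = 0, t = 140/3.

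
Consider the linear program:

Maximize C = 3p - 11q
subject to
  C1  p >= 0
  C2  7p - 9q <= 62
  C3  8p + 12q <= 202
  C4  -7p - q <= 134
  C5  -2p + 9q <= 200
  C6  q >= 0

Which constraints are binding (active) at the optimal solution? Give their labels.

Extreme points and C = 3p - 11q:
  (0, 101/6) → C = -1111/6
  (0, 0) → C = 0
  (427/26, 153/26) → C = -201/13
  (62/7, 0) → C = 186/7

The maximum is at (62/7, 0). Substituting into each constraint, equality holds for C2 and C6; the remaining constraints have slack.

C2 and C6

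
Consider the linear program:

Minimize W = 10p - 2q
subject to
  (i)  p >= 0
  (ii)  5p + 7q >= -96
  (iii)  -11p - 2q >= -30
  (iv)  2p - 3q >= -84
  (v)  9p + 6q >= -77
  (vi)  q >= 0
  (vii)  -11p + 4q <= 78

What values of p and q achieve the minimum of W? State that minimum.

p = 0, q = 15, minimum W = -30

The optimum lies where p = 0 and -11p - 2q = -30.
Solving simultaneously gives p = 0, q = 15.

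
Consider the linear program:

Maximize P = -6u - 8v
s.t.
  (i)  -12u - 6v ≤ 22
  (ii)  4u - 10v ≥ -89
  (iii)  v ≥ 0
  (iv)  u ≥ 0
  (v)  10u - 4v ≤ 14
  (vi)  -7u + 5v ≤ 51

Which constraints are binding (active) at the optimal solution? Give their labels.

Extreme points and P = -6u - 8v:
  (0, 89/10) → P = -356/5
  (124/21, 473/42) → P = -2636/21
  (0, 0) → P = 0
  (7/5, 0) → P = -42/5

The maximum is at (0, 0). Substituting into each constraint, equality holds for (iii) and (iv); the remaining constraints have slack.

(iii) and (iv)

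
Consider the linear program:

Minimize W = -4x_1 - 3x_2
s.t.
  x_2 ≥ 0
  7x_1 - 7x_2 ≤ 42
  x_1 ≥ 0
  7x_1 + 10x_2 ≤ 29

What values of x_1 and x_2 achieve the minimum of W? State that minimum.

The binding constraints are x_2 = 0 and 7x_1 + 10x_2 = 29.
Solving simultaneously gives x_1 = 29/7, x_2 = 0.

x_1 = 29/7, x_2 = 0, minimum W = -116/7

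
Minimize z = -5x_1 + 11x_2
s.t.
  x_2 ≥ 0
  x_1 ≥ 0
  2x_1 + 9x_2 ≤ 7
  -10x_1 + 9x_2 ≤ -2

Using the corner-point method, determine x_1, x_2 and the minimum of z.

Feasible corners and z = -5x_1 + 11x_2:
  (7/2, 0) → z = -35/2
  (1/5, 0) → z = -1
  (3/4, 11/18) → z = 107/36

x_1 = 7/2, x_2 = 0, minimum z = -35/2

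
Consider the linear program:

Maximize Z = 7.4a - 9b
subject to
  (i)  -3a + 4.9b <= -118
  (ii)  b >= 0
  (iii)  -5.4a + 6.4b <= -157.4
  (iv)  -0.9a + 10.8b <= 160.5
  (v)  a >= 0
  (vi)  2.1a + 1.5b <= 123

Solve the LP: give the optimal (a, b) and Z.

Extreme points and Z = 7.4a - 9b:
  (118/3, 0) → Z = 4366/15
  (25990/493, 4040/493) → Z = 155966/493
  (410/7, 0) → Z = 3034/7

At the optimal vertex, b = 0 and 2.1a + 1.5b = 123.
Solving simultaneously gives a = 410/7, b = 0.

a = 410/7, b = 0, maximum Z = 3034/7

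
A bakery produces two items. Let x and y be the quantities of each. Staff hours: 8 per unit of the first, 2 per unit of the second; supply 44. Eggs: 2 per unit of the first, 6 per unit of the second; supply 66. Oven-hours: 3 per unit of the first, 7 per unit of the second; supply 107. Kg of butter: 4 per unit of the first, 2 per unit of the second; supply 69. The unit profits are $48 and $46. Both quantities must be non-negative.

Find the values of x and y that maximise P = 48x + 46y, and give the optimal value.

Corner points and P = 48x + 46y:
  (0, 0) → P = 0
  (0, 11) → P = 506
  (11/2, 0) → P = 264
  (3, 10) → P = 604

At the optimal vertex, 8x + 2y = 44 and 2x + 6y = 66.
Solving simultaneously gives x = 3, y = 10.

x = 3, y = 10, maximum P = 604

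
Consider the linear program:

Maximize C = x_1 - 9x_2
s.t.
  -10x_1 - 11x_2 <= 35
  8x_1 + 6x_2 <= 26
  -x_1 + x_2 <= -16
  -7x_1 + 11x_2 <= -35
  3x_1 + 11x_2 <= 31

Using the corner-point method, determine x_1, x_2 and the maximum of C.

Corner points and C = x_1 - 9x_2:
  (124/7, -135/7) → C = 1339/7
  (47/7, -65/7) → C = 632/7
  (61/7, -51/7) → C = 520/7

The optimum lies where -10x_1 - 11x_2 = 35 and 8x_1 + 6x_2 = 26.
Solving simultaneously gives x_1 = 124/7, x_2 = -135/7.

x_1 = 124/7, x_2 = -135/7, maximum C = 1339/7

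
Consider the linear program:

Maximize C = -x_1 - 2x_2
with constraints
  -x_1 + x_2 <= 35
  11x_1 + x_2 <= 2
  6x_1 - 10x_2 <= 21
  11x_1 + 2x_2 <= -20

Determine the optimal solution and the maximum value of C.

x_1 = -371/4, x_2 = -231/4, maximum C = 833/4

The optimum lies where -x_1 + x_2 = 35 and 6x_1 - 10x_2 = 21.
Solving simultaneously gives x_1 = -371/4, x_2 = -231/4.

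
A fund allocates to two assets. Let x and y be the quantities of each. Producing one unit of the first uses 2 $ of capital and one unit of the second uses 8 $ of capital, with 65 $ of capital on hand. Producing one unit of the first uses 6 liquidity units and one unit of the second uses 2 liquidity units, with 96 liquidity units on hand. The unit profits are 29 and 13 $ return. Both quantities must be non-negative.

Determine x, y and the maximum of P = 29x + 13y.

Extreme points and P = 29x + 13y:
  (0, 0) → P = 0
  (0, 65/8) → P = 845/8
  (16, 0) → P = 464
  (29/2, 9/2) → P = 479

The optimum lies where 2x + 8y = 65 and 6x + 2y = 96.
Solving simultaneously gives x = 29/2, y = 9/2.

x = 29/2, y = 9/2, maximum P = 479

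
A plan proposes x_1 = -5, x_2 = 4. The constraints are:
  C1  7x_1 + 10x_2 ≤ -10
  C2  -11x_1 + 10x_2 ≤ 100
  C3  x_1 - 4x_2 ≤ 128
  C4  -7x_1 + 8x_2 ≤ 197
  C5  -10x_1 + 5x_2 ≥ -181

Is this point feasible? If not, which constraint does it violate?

Constraint C1: 7x_1 + 10x_2 = 5, which is not ≤ -10. All other constraints are satisfied.

not feasible — violates C1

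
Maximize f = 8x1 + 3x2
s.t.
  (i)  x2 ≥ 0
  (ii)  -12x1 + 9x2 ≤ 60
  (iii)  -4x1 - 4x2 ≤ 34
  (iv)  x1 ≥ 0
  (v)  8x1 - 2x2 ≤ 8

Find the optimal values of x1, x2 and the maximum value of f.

Vertices and f = 8x1 + 3x2:
  (0, 0) → f = 0
  (1, 0) → f = 8
  (0, 20/3) → f = 20
  (4, 12) → f = 68

x1 = 4, x2 = 12, maximum f = 68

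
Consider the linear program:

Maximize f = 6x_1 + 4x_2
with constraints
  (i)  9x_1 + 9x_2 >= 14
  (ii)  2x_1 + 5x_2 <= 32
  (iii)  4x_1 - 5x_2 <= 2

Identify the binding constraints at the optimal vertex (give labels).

(ii) and (iii)

Feasible corners and f = 6x_1 + 4x_2:
  (-218/27, 260/27) → f = -268/27
  (88/81, 38/81) → f = 680/81
  (17/3, 62/15) → f = 758/15

The maximum is at (17/3, 62/15). Substituting into each constraint, equality holds for (ii) and (iii); the remaining constraints have slack.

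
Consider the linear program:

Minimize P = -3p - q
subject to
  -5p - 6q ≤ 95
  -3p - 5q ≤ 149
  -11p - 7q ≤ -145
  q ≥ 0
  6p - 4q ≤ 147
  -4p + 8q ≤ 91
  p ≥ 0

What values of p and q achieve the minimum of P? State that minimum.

Vertices and P = -3p - q:
  (145/11, 0) → P = -435/11
  (523/116, 1581/116) → P = -1575/58
  (49/2, 0) → P = -147/2
  (385/8, 567/16) → P = -2877/16

At the optimal vertex, 6p - 4q = 147 and -4p + 8q = 91.
Solving simultaneously gives p = 385/8, q = 567/16.

p = 385/8, q = 567/16, minimum P = -2877/16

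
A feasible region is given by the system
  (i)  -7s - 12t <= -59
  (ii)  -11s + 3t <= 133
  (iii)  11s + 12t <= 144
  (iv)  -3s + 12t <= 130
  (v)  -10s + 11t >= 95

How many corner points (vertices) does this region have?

4

Intersecting each pair of boundary lines and keeping only the points that satisfy every inequality leaves:
  (-71/10, 1087/120)
  (-491/197, 1255/197)
  (1, 133/12)
  (444/241, 2485/241)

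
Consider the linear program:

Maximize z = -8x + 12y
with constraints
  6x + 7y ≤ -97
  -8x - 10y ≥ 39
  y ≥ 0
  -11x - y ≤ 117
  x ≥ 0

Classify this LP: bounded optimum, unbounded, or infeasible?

infeasible

The boundaries 6x + 7y = -97 and x = 0 meet at (0, -97/7), but that point violates y ≥ 0. Every candidate vertex is excluded by some other constraint, so the feasible region is empty.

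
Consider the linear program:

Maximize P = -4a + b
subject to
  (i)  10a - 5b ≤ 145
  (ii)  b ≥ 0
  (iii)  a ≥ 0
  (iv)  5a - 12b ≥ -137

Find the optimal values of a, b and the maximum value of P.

a = 0, b = 137/12, maximum P = 137/12

Extreme points and P = -4a + b:
  (29/2, 0) → P = -58
  (485/19, 419/19) → P = -1521/19
  (0, 0) → P = 0
  (0, 137/12) → P = 137/12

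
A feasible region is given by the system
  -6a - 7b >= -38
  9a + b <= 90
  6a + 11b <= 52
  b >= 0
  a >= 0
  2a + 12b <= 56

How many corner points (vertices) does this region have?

Pairwise boundary intersections that survive every other constraint:
  (9/4, 7/2)
  (19/3, 0)
  (4/25, 116/25)
  (0, 0)
  (0, 14/3)

5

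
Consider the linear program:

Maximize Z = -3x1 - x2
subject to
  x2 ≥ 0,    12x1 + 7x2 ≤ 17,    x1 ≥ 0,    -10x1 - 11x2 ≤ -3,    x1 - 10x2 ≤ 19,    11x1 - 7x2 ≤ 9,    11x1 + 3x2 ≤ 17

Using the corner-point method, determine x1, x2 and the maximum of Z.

Feasible corners and Z = -3x1 - x2:
  (3/10, 0) → Z = -9/10
  (9/11, 0) → Z = -27/11
  (0, 17/7) → Z = -17/7
  (26/23, 79/161) → Z = -625/161
  (0, 3/11) → Z = -3/11

The optimum lies where x1 = 0 and -10x1 - 11x2 = -3.
Solving simultaneously gives x1 = 0, x2 = 3/11.

x1 = 0, x2 = 3/11, maximum Z = -3/11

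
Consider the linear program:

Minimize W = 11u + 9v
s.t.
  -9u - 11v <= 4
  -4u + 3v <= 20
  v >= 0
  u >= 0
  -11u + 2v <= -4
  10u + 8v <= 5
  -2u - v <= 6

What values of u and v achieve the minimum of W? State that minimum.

Feasible corners and W = 11u + 9v:
  (4/11, 0) → W = 4
  (1/2, 0) → W = 11/2
  (7/18, 5/36) → W = 199/36

The binding constraints are v = 0 and -11u + 2v = -4.
Solving simultaneously gives u = 4/11, v = 0.

u = 4/11, v = 0, minimum W = 4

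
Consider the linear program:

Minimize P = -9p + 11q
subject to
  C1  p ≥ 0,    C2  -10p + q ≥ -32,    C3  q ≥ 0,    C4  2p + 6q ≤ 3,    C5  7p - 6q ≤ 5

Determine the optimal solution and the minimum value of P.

The optimum lies where q = 0 and 7p - 6q = 5.
Solving simultaneously gives p = 5/7, q = 0.

p = 5/7, q = 0, minimum P = -45/7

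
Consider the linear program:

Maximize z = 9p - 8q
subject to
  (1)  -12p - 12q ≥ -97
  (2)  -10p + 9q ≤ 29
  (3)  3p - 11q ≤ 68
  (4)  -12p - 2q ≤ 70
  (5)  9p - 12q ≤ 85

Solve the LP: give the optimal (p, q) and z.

Extreme points and z = 9p - 8q:
  (175/76, 659/114) → z = -5819/228
  (26/3, -7/12) → z = 248/3
  (-43/8, -11/4) → z = -211/8
  (-317/69, -171/23) → z = 417/23
  (17/9, -17/3) → z = 187/3

At the optimal vertex, -12p - 12q = -97 and 9p - 12q = 85.
Solving simultaneously gives p = 26/3, q = -7/12.

p = 26/3, q = -7/12, maximum z = 248/3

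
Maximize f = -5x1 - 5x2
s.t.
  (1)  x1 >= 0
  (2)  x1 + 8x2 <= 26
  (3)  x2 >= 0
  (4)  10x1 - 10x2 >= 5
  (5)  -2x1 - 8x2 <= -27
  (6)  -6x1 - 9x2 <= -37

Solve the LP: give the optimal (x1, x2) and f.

Feasible corners and f = -5x1 - 5x2:
  (26, 0) → f = -130
  (10/3, 17/6) → f = -185/6
  (27/2, 0) → f = -135/2
  (31/10, 13/5) → f = -57/2

The binding constraints are 10x1 - 10x2 = 5 and -2x1 - 8x2 = -27.
Solving simultaneously gives x1 = 31/10, x2 = 13/5.

x1 = 31/10, x2 = 13/5, maximum f = -57/2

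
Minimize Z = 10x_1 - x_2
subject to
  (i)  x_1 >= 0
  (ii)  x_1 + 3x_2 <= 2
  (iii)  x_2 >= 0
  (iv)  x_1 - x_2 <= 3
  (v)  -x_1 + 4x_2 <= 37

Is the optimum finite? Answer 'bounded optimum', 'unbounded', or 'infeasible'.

Feasible corners and Z = 10x_1 - x_2:
  (0, 2/3) → Z = -2/3
  (0, 0) → Z = 0
  (2, 0) → Z = 20
The feasible region has finitely many vertices and no improving ray; the minimum is -2/3 at (0, 2/3).

bounded optimum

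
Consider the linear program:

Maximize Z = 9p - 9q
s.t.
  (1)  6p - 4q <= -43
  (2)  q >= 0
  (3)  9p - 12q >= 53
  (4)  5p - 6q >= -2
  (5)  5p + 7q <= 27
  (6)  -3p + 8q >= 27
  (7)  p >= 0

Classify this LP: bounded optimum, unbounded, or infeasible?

infeasible

The boundaries -3p + 8q = 27 and p = 0 meet at (0, 27/8), but that point violates 6p - 4q ≤ -43. Every candidate vertex is excluded by some other constraint, so the feasible region is empty.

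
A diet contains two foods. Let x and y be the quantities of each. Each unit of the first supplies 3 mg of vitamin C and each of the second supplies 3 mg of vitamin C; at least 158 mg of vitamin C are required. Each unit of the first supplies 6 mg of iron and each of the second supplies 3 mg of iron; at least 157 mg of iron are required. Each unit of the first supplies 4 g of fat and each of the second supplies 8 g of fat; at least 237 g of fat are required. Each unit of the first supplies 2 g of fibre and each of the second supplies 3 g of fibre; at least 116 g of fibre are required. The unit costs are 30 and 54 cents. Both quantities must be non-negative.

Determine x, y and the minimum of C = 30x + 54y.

x = 217/4, y = 5/2, minimum C = 3525/2

Extreme points and C = 30x + 54y:
  (0, 158/3) → C = 2844
  (237/4, 0) → C = 3555/2
  (42, 32/3) → C = 1836
  (217/4, 5/2) → C = 3525/2
The feasible region is unbounded (it extends along (0, 1), (1, 0)), but C strictly increases along every unbounded feasible direction, so there is no improving ray and the minimum is attained at a vertex.

The binding constraints are 4x + 8y = 237 and 2x + 3y = 116.
Solving simultaneously gives x = 217/4, y = 5/2.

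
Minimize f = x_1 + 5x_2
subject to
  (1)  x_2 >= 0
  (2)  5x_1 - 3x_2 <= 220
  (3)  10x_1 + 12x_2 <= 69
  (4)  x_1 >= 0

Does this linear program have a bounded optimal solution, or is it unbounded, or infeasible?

Extreme points and f = x_1 + 5x_2:
  (69/10, 0) → f = 69/10
  (0, 0) → f = 0
  (0, 23/4) → f = 115/4
The feasible region has finitely many vertices and no improving ray; the minimum is 0 at (0, 0).

bounded optimum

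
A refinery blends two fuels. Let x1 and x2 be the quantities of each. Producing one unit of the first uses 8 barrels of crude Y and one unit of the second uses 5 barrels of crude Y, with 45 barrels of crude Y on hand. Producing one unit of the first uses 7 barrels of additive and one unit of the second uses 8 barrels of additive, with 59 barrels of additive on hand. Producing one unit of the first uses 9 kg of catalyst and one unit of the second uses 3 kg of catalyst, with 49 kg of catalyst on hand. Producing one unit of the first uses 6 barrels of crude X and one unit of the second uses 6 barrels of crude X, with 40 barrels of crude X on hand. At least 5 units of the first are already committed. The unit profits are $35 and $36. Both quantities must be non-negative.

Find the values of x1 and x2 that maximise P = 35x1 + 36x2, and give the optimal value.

x1 = 5, x2 = 1, maximum P = 211

Vertices and P = 35x1 + 36x2:
  (49/9, 0) → P = 1715/9
  (5, 0) → P = 175
  (110/21, 13/21) → P = 4318/21
  (5, 1) → P = 211

The optimum lies where 8x1 + 5x2 = 45 and x1 = 5.
Solving simultaneously gives x1 = 5, x2 = 1.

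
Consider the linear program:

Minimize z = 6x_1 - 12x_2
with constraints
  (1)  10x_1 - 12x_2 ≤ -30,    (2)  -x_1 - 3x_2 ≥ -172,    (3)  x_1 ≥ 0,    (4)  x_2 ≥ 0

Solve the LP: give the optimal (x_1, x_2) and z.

Extreme points and z = 6x_1 - 12x_2:
  (47, 125/3) → z = -218
  (0, 5/2) → z = -30
  (0, 172/3) → z = -688

The optimum lies where -x_1 - 3x_2 = -172 and x_1 = 0.
Solving simultaneously gives x_1 = 0, x_2 = 172/3.

x_1 = 0, x_2 = 172/3, minimum z = -688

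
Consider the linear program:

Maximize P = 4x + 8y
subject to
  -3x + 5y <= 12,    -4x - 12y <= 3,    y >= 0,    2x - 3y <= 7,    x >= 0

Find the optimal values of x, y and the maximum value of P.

x = 71, y = 45, maximum P = 644

Extreme points and P = 4x + 8y:
  (71, 45) → P = 644
  (0, 12/5) → P = 96/5
  (7/2, 0) → P = 14
  (0, 0) → P = 0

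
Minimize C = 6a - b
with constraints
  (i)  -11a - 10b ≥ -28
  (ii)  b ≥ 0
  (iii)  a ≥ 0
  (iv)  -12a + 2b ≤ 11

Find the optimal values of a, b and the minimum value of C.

a = 0, b = 14/5, minimum C = -14/5

Corner points and C = 6a - b:
  (28/11, 0) → C = 168/11
  (0, 14/5) → C = -14/5
  (0, 0) → C = 0

The binding constraints are -11a - 10b = -28 and a = 0.
Solving simultaneously gives a = 0, b = 14/5.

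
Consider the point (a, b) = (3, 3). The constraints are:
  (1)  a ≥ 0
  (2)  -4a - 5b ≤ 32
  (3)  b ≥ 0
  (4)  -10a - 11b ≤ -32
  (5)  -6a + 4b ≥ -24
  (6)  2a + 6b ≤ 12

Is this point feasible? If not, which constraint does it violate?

Constraint (6): 2a + 6b = 24, which is not ≤ 12. All other constraints are satisfied.

not feasible — violates (6)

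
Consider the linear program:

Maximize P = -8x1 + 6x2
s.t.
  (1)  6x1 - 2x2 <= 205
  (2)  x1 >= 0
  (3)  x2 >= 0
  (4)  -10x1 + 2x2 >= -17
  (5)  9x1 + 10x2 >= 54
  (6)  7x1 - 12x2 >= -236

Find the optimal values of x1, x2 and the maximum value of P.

Corner points and P = -8x1 + 6x2:
  (0, 27/5) → P = 162/5
  (0, 59/3) → P = 118
  (139/59, 387/118) → P = 49/59
  (338/53, 2479/106) → P = 4733/53

x1 = 0, x2 = 59/3, maximum P = 118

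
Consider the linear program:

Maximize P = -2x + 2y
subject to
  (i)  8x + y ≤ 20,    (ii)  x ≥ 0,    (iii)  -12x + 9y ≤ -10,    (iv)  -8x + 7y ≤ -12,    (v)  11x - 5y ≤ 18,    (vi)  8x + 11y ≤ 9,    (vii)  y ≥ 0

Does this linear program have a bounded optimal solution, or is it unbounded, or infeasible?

infeasible

The boundaries x = 0 and -8x + 7y = -12 meet at (0, -12/7), but that point violates y ≥ 0. Every candidate vertex is excluded by some other constraint, so the feasible region is empty.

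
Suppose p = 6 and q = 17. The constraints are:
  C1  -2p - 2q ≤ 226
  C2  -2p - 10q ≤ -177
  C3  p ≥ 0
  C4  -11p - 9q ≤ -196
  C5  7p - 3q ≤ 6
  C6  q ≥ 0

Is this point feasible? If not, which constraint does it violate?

feasible

C1: -46 ≤ 226 ✓
C2: -182 ≤ -177 ✓
C3: 6 ≥ 0 ✓
C4: -219 ≤ -196 ✓
C5: -9 ≤ 6 ✓
C6: 17 ≥ 0 ✓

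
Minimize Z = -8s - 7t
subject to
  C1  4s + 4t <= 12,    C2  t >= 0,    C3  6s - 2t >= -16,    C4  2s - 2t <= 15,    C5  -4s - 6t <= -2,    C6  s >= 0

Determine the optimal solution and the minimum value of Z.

Vertices and Z = -8s - 7t:
  (3, 0) → Z = -24
  (0, 3) → Z = -21
  (1/2, 0) → Z = -4
  (0, 1/3) → Z = -7/3

s = 3, t = 0, minimum Z = -24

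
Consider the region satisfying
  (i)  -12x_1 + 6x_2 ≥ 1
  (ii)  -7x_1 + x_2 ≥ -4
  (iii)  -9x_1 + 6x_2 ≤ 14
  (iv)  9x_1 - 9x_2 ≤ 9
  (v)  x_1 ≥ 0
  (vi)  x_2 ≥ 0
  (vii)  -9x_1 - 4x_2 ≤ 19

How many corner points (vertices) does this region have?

Of the 21 pairwise boundary intersections, those satisfying every inequality are:
  (5/6, 11/6)
  (0, 1/6)
  (38/33, 134/33)
  (0, 7/3)

4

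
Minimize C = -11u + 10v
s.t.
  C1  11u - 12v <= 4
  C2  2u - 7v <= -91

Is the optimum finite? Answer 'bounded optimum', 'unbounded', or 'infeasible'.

From the feasible point (1120/53, 1009/53), moving in the direction (12, 11) keeps every constraint satisfied while C decreases without bound.

unbounded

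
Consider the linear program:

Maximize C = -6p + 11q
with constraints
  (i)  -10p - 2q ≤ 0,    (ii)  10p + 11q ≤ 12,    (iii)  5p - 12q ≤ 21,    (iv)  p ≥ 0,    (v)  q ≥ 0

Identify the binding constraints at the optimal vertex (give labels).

Extreme points and C = -6p + 11q:
  (0, 0) → C = 0
  (0, 12/11) → C = 12
  (6/5, 0) → C = -36/5

The maximum is at (0, 12/11). Substituting into each constraint, equality holds for (ii) and (iv); the remaining constraints have slack.

(ii) and (iv)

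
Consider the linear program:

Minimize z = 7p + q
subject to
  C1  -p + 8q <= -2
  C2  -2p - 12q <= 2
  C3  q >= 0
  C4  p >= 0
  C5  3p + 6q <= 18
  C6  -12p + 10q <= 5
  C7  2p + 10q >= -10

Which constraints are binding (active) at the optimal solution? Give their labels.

C1 and C3

Vertices and z = 7p + q:
  (2, 0) → z = 14
  (26/5, 2/5) → z = 184/5
  (6, 0) → z = 42

The minimum is at (2, 0). Substituting into each constraint, equality holds for C1 and C3; the remaining constraints have slack.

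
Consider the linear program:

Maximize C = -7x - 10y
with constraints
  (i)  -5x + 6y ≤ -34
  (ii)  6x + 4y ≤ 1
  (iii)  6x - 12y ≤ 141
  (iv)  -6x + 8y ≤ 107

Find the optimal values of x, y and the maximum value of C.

Extreme points and C = -7x - 10y:
  (71/28, -199/56) → C = 249/14
  (-73/4, -167/8) → C = 673/2
  (6, -35/4) → C = 91/2

x = -73/4, y = -167/8, maximum C = 673/2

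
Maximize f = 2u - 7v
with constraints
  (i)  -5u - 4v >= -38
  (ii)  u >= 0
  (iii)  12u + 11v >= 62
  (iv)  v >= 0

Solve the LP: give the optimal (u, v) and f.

Extreme points and f = 2u - 7v:
  (0, 19/2) → f = -133/2
  (38/5, 0) → f = 76/5
  (0, 62/11) → f = -434/11
  (31/6, 0) → f = 31/3

u = 38/5, v = 0, maximum f = 76/5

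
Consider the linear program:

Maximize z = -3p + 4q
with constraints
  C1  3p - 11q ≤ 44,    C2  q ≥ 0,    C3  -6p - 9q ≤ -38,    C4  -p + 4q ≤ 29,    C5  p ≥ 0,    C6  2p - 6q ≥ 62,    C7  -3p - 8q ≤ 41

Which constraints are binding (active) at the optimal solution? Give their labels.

Corner points and z = -3p + 4q:
  (495, 131) → z = -961
  (209/2, 49/2) → z = -431/2
  (211, 60) → z = -393

The maximum is at (209/2, 49/2). Substituting into each constraint, equality holds for C1 and C6; the remaining constraints have slack.

C1 and C6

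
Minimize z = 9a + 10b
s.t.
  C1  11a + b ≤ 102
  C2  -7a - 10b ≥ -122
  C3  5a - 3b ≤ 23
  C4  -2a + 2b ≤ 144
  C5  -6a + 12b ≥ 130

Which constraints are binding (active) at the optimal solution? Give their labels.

C4 and C5

Feasible corners and z = 9a + 10b:
  (-598/17, 626/17) → z = 878/17
  (41/36, 821/72) → z = 2237/18
  (-367/3, -151/3) → z = -4813/3

The minimum is at (-367/3, -151/3). Substituting into each constraint, equality holds for C4 and C5; the remaining constraints have slack.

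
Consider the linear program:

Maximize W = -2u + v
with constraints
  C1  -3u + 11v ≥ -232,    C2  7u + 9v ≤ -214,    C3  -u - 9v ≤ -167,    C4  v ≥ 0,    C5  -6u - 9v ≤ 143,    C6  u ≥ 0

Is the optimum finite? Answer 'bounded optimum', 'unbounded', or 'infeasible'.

The boundaries -3u + 11v = -232 and -u - 9v = -167 meet at (3925/38, 269/38), but that point violates 7u + 9v ≤ -214. Every candidate vertex is excluded by some other constraint, so the feasible region is empty.

infeasible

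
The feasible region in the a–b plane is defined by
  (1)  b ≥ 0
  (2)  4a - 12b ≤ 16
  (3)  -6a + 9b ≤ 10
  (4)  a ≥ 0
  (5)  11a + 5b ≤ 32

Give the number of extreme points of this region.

4

The feasible vertices (each the meet of two boundaries and inside every other half-plane) are:
  (0, 0)
  (32/11, 0)
  (0, 10/9)
  (238/129, 302/129)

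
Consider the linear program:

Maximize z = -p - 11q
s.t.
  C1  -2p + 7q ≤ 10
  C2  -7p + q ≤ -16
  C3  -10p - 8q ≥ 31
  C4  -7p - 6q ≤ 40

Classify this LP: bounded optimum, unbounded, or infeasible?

bounded optimum

Feasible corners and z = -p - 11q:
  (97/66, -377/66) → z = 675/11
  (8/7, -8) → z = 608/7
  (67/2, -183/4) → z = 1879/4
The feasible region has finitely many vertices and no improving ray; the maximum is 1879/4 at (67/2, -183/4).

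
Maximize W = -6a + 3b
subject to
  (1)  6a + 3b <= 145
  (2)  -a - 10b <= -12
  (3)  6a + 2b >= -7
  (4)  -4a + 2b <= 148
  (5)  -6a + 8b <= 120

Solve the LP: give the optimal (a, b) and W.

a = -74/15, b = 113/10, maximum W = 127/2

Vertices and W = -6a + 3b:
  (1414/57, -73/57) → W = -2901/19
  (400/33, 265/11) → W = -5/11
  (-47/29, 79/58) → W = 801/58
  (-74/15, 113/10) → W = 127/2

At the optimal vertex, 6a + 2b = -7 and -6a + 8b = 120.
Solving simultaneously gives a = -74/15, b = 113/10.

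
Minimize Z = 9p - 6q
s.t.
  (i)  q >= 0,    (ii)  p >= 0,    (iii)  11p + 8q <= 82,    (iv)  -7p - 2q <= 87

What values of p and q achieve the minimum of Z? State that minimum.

Vertices and Z = 9p - 6q:
  (0, 0) → Z = 0
  (82/11, 0) → Z = 738/11
  (0, 41/4) → Z = -123/2

At the optimal vertex, p = 0 and 11p + 8q = 82.
Solving simultaneously gives p = 0, q = 41/4.

p = 0, q = 41/4, minimum Z = -123/2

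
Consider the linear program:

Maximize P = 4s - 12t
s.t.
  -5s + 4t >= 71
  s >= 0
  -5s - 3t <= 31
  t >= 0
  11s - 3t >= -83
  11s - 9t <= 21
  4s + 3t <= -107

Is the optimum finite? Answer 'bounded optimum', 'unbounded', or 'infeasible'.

The boundaries -5s + 4t = 71 and s = 0 meet at (0, 71/4), but that point violates 4s + 3t ≤ -107. Every candidate vertex is excluded by some other constraint, so the feasible region is empty.

infeasible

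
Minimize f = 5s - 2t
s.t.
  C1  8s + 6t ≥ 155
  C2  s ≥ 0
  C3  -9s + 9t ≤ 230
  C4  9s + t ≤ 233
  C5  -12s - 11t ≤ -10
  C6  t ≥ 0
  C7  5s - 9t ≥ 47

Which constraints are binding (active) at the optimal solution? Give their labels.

C1 and C7

Corner points and f = 5s - 2t:
  (155/8, 0) → f = 775/8
  (559/34, 133/34) → f = 2529/34
  (233/9, 0) → f = 1165/9
  (1072/43, 371/43) → f = 4618/43

The minimum is at (559/34, 133/34). Substituting into each constraint, equality holds for C1 and C7; the remaining constraints have slack.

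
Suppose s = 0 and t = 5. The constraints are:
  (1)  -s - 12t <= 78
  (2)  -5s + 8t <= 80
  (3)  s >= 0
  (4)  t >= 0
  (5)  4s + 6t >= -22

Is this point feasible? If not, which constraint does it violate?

feasible

(1): -60 ≤ 78 ✓
(2): 40 ≤ 80 ✓
(3): 0 ≥ 0 ✓
(4): 5 ≥ 0 ✓
(5): 30 ≥ -22 ✓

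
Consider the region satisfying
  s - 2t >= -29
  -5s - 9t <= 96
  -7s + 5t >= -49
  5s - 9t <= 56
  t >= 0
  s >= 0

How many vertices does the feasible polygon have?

The feasible vertices (each the meet of two boundaries and inside every other half-plane) are:
  (27, 28)
  (0, 29/2)
  (7, 0)
  (0, 0)

4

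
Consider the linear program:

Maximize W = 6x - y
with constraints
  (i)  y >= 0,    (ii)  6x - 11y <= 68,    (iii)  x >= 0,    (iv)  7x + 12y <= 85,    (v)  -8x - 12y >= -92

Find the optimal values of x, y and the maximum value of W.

x = 457/40, y = 1/20, maximum W = 137/2

Vertices and W = 6x - y:
  (34/3, 0) → W = 68
  (0, 0) → W = 0
  (457/40, 1/20) → W = 137/2
  (0, 85/12) → W = -85/12
  (7, 3) → W = 39

The optimum lies where 6x - 11y = 68 and -8x - 12y = -92.
Solving simultaneously gives x = 457/40, y = 1/20.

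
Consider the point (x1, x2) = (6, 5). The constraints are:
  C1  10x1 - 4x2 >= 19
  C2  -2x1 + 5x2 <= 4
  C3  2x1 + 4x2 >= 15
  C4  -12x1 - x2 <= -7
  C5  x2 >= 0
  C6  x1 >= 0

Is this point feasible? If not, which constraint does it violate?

not feasible — violates C2

Constraint C2: -2x1 + 5x2 = 13, which is not ≤ 4. All other constraints are satisfied.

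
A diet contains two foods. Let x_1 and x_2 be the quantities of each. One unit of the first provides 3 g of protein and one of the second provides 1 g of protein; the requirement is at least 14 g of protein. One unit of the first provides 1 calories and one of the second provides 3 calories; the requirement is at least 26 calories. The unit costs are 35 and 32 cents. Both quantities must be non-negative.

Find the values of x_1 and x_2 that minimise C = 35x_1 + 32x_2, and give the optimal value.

x_1 = 2, x_2 = 8, minimum C = 326

The feasible region is unbounded (it extends along (0, 1), (1, 0)), but C strictly increases along every unbounded feasible direction, so there is no improving ray and the minimum is attained at a vertex.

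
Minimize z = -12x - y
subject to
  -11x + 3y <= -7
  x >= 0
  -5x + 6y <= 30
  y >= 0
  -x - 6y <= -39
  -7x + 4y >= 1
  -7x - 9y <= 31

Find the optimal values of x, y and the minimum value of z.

Extreme points and z = -12x - y:
  (44/17, 365/51) → z = -1949/51
  (53/23, 422/69) → z = -2330/69
  (57/11, 205/22) → z = -143/2
  (75/23, 137/23) → z = -1037/23

The optimum lies where -5x + 6y = 30 and -7x + 4y = 1.
Solving simultaneously gives x = 57/11, y = 205/22.

x = 57/11, y = 205/22, minimum z = -143/2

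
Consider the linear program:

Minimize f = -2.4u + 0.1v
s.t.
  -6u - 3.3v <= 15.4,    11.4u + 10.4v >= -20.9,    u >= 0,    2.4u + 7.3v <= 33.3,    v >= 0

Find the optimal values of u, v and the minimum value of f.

u = 13.875, v = 0, minimum f = -33.3

Extreme points and f = -2.4u + 0.1v:
  (0, 333/73) → f = 333/730
  (0, 0) → f = 0
  (111/8, 0) → f = -333/10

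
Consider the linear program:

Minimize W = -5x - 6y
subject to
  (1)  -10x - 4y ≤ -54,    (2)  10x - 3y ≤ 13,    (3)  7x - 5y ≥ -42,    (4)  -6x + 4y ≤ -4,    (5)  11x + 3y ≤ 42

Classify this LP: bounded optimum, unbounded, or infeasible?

infeasible

The boundaries 10x - 3y = 13 and -6x + 4y = -4 meet at (20/11, 19/11), but that point violates -10x - 4y ≤ -54. Every candidate vertex is excluded by some other constraint, so the feasible region is empty.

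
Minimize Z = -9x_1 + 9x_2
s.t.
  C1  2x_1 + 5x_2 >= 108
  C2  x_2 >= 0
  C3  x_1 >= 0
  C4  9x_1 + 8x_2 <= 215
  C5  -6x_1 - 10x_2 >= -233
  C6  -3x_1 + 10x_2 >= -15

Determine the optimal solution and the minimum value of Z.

x_1 = 211/29, x_2 = 542/29, minimum Z = 2979/29

Vertices and Z = -9x_1 + 9x_2:
  (0, 108/5) → Z = 972/5
  (211/29, 542/29) → Z = 2979/29
  (0, 233/10) → Z = 2097/10
  (143/21, 269/14) → Z = 1563/14

At the optimal vertex, 2x_1 + 5x_2 = 108 and 9x_1 + 8x_2 = 215.
Solving simultaneously gives x_1 = 211/29, x_2 = 542/29.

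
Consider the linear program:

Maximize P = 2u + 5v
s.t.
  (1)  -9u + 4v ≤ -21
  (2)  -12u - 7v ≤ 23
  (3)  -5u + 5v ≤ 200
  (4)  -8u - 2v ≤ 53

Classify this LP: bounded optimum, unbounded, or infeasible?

From the feasible point (55/111, -153/37), moving in the direction (5, 5) keeps every constraint satisfied while P increases without bound.

unbounded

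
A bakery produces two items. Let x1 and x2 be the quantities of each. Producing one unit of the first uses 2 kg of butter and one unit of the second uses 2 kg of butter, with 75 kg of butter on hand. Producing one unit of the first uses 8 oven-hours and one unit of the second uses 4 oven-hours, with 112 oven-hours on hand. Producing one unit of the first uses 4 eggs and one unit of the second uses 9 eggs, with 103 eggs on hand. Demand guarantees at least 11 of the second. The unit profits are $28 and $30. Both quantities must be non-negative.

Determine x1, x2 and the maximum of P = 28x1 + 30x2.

x1 = 1, x2 = 11, maximum P = 358

Vertices and P = 28x1 + 30x2:
  (0, 103/9) → P = 1030/3
  (0, 11) → P = 330
  (1, 11) → P = 358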